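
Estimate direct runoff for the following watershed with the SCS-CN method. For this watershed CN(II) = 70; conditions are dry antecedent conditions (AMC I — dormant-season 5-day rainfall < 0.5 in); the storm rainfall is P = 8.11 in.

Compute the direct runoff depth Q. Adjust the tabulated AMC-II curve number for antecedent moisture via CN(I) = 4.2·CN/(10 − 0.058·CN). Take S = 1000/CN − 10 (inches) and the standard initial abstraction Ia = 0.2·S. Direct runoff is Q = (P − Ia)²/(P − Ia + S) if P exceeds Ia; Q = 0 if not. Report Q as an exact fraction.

Adjust CN=70 to AMC I: 4.2·70/(10 − 0.058·70) → 294 ÷ (297/50) = 4900/99 ≈ 49.495
Max retention: S = 1000/(4900/99) − 10 = 500/49 in (≈ 10.204 in)
Ia = 0.2S: 0.2·10.204 = 2.041 in (exactly 100/49)
Excess rainfall: 8.110 − 2.041 = 6.069 in; P > Ia so Q > 0
Runoff Q = (P−Ia)²/(P−Ia+S) = (6.069)²/(6.069+10.204) = 884408121/390721100 ≈ 2.264 in

Q = 884408121/390721100 in ≈ 2.264 in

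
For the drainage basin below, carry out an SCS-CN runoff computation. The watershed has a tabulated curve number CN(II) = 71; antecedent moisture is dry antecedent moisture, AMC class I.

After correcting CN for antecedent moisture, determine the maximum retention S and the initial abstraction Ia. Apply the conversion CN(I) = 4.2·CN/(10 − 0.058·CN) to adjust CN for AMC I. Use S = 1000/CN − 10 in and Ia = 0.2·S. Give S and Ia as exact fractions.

S = 14500/1491 in ≈ 9.725 in; Ia = 2900/1491 in ≈ 1.945 in

CN(I) from CN(II)=71: (4.2·71)/(10 − 0.058·71) = 149100/2941 ≈ 50.697
Max retention: S = 1000/(149100/2941) − 10 = 14500/1491 in (≈ 9.725 in)
Initial abstraction Ia = S/5 = (14500/1491)/5 = 2900/1491 ≈ 1.945 in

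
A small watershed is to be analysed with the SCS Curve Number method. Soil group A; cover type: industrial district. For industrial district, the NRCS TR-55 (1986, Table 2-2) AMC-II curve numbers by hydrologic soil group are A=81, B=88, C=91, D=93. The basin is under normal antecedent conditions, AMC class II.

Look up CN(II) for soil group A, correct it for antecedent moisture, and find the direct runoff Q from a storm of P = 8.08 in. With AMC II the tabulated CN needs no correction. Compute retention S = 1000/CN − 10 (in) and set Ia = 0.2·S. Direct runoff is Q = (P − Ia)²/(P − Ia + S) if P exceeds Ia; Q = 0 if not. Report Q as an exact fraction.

Q = 118764872/20414025 in ≈ 5.818 in

NRCS table: industrial district, soil group A → CN(II) = 81
AMC II — tabulated CN = 81 applies directly.
Retention S: 1000/CN − 10 with CN=81.000 → S = 190/81 ≈ 2.346 in
Ia = 0.2S: 0.2·2.346 = 0.469 in (exactly 38/81)
P − Ia = 8.080 − 0.469 = 15412/2025 ≈ 7.611 in (> 0, runoff occurs)
Q: (15412/2025)² ÷ (20162/2025) = 118764872/20414025 in (≈ 5.818 in)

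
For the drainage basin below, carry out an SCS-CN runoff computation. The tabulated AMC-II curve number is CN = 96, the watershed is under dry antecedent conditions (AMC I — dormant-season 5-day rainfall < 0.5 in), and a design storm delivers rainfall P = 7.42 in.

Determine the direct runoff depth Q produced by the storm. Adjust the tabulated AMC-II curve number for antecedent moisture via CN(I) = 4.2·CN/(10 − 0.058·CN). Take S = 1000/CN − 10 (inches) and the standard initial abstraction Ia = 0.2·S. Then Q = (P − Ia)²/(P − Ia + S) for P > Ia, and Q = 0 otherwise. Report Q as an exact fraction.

Q = 258735752/40749975 in ≈ 6.349 in

Dry (AMC I): CN(I) = 4.2·96/(10 − 0.058·96) = (2016/5)/(554/125) = 25200/277 ≈ 90.975
Retention S: 1000/CN − 10 with CN=90.975 → S = 125/126 ≈ 0.992 in
Initial abstraction Ia = S/5 = (125/126)/5 = 25/126 ≈ 0.198 in
P − Ia = 7.420 − 0.198 = 11374/1575 ≈ 7.222 in (> 0, runoff occurs)
Runoff Q = (P−Ia)²/(P−Ia+S) = (7.222)²/(7.222+0.992) = 258735752/40749975 ≈ 6.349 in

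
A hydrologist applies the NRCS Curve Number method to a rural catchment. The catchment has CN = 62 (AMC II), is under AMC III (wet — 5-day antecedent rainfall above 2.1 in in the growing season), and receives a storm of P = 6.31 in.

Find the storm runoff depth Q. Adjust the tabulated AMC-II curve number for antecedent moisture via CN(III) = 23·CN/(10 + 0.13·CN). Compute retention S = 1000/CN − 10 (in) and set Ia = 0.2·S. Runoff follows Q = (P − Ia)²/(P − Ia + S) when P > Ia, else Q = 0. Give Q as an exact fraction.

CN(III) from CN(II)=62: (23·62)/(10 + 0.13·62) = 71300/903 ≈ 78.959
Retention S: 1000/CN − 10 with CN=78.959 → S = 1900/713 ≈ 2.665 in
Ia = 0.2S: 0.2·2.665 = 0.533 in (exactly 380/713)
P − Ia = 6.310 − 0.533 = 411903/71300 ≈ 5.777 in (> 0, runoff occurs)
Q: (411903/71300)² ÷ (601903/71300) = 169664081409/42915683900 in (≈ 3.953 in)

Q = 169664081409/42915683900 in ≈ 3.953 in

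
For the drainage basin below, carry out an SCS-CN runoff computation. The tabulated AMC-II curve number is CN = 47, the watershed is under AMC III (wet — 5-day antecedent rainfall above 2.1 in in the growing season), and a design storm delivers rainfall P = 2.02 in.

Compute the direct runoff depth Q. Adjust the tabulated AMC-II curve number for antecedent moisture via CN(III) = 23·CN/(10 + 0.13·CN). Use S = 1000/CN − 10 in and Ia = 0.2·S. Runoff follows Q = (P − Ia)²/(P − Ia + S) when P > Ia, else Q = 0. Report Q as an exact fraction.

Adjust CN=47 to AMC III: 23·47/(10 + 0.13·47) → 1081 ÷ (1611/100) = 108100/1611 ≈ 67.101
Retention S: 1000/CN − 10 with CN=67.101 → S = 5300/1081 ≈ 4.903 in
Ia = 0.2S: 0.2·4.903 = 0.981 in (exactly 1060/1081)
P − Ia = 2.020 − 0.981 = 56181/54050 ≈ 1.039 in (> 0, runoff occurs)
Q = (56181/54050)²/((56181/54050) + 5300/1081) = (3156304761/2921402500)/(321181/54050) = 3156304761/17359833050 in ≈ 0.182 in

Q = 3156304761/17359833050 in ≈ 0.182 in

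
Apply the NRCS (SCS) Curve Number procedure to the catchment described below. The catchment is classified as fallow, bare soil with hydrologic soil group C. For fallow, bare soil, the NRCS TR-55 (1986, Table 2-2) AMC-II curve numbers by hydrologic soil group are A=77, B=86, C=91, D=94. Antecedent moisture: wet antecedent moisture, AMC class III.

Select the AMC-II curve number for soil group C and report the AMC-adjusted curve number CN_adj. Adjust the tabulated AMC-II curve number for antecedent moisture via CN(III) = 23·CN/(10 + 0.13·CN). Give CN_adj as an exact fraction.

NRCS table: fallow, bare soil, soil group C → CN(II) = 91
Adjust CN=91 to AMC III: 23·91/(10 + 0.13·91) → 2093 ÷ (2183/100) = 209300/2183 ≈ 95.877

CN_adj = 209300/2183 ≈ 95.877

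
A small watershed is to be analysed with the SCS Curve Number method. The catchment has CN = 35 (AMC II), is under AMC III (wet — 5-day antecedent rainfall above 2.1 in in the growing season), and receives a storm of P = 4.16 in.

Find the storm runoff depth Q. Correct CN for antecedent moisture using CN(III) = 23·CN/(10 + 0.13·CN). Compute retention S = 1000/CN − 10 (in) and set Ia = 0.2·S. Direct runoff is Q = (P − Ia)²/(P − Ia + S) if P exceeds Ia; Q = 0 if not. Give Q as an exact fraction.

Adjust CN=35 to AMC III: 23·35/(10 + 0.13·35) → 805 ÷ (291/20) = 16100/291 ≈ 55.326
S = 1000/(16100/291) − 10 = 1300/161 in ≈ 8.075 in
Ia = 0.2S: 0.2·8.075 = 1.615 in (exactly 260/161)
Excess rainfall: 4.160 − 1.615 = 2.545 in; P > Ia so Q > 0
Q: (10244/4025)² ÷ (42744/4025) = 1009034/1654275 in (≈ 0.610 in)

Q = 1009034/1654275 in ≈ 0.610 in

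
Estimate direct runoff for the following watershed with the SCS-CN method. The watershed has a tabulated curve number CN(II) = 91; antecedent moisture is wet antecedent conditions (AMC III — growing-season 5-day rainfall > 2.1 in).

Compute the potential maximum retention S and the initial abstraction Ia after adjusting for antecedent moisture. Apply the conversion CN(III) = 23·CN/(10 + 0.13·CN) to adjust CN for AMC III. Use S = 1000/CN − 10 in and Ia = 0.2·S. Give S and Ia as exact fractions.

S = 900/2093 in ≈ 0.430 in; Ia = 180/2093 in ≈ 0.086 in

Wet (AMC III): CN(III) = 23·91/(10 + 0.13·91) = 2093/(2183/100) = 209300/2183 ≈ 95.877
S = 1000/(209300/2183) − 10 = 900/2093 in ≈ 0.430 in
Ia = 0.2S: 0.2·0.430 = 0.086 in (exactly 180/2093)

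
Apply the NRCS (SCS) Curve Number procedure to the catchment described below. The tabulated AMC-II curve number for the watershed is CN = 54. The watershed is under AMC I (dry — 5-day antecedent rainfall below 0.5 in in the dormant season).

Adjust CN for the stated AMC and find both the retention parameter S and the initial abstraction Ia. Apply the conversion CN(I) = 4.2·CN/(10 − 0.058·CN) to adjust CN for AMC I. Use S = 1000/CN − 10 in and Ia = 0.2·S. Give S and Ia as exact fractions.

S = 11500/567 in ≈ 20.282 in; Ia = 2300/567 in ≈ 4.056 in

Adjust CN=54 to AMC I: 4.2·54/(10 − 0.058·54) → (1134/5) ÷ (1717/250) = 56700/1717 ≈ 33.023
Max retention: S = 1000/(56700/1717) − 10 = 11500/567 in (≈ 20.282 in)
Ia = 0.2·(11500/567) = 2300/567 in ≈ 4.056 in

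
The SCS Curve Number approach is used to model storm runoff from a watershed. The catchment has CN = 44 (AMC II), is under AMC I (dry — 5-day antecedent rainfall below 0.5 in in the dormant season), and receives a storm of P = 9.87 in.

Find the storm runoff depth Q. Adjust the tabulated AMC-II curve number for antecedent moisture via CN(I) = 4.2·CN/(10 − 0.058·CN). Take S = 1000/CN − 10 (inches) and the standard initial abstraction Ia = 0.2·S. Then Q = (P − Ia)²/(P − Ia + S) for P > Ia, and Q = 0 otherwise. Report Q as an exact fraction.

Dry (AMC I): CN(I) = 4.2·44/(10 − 0.058·44) = (924/5)/(931/125) = 3300/133 ≈ 24.812
S = 1000/(3300/133) − 10 = 1000/33 in ≈ 30.303 in
Ia = 0.2S: 0.2·30.303 = 6.061 in (exactly 200/33)
Since P=9.870 > Ia=6.061: effective rainfall P−Ia = 12571/3300 in
Q = (12571/3300)²/((12571/3300) + 1000/33) = (158030041/10890000)/(112571/3300) = 158030041/371484300 in ≈ 0.425 in

Q = 158030041/371484300 in ≈ 0.425 in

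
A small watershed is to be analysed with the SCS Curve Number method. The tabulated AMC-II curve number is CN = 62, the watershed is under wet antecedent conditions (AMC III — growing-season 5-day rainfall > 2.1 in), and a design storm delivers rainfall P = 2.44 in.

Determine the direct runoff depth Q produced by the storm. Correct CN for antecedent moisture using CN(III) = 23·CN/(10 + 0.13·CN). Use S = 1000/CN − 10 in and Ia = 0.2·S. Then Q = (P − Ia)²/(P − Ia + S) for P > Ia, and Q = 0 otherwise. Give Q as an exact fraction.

Q = 1155524049/1452612725 in ≈ 0.795 in

Adjust CN=62 to AMC III: 23·62/(10 + 0.13·62) → 1426 ÷ (903/50) = 71300/903 ≈ 78.959
Retention S: 1000/CN − 10 with CN=78.959 → S = 1900/713 ≈ 2.665 in
Ia = 0.2·(1900/713) = 380/713 in ≈ 0.533 in
Since P=2.440 > Ia=0.533: effective rainfall P−Ia = 33993/17825 in
Runoff Q = (P−Ia)²/(P−Ia+S) = (1.907)²/(1.907+2.665) = 1155524049/1452612725 ≈ 0.795 in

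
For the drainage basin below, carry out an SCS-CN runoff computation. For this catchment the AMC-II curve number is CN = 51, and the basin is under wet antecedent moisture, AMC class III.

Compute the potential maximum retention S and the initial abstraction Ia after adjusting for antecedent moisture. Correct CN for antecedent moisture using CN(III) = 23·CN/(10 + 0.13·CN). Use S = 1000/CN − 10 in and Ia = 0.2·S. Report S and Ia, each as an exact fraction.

S = 4900/1173 in ≈ 4.177 in; Ia = 980/1173 in ≈ 0.835 in

CN(III) from CN(II)=51: (23·51)/(10 + 0.13·51) = 117300/1663 ≈ 70.535
Max retention: S = 1000/(117300/1663) − 10 = 4900/1173 in (≈ 4.177 in)
Initial abstraction Ia = S/5 = (4900/1173)/5 = 980/1173 ≈ 0.835 in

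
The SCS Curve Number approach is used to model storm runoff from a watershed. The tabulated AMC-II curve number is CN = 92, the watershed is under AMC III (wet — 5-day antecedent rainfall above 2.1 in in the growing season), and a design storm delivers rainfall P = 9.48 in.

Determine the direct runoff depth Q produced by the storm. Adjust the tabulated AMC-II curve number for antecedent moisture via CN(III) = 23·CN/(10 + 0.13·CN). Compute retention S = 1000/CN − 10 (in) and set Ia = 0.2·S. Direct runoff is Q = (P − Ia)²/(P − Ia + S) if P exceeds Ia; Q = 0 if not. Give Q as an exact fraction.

Wet (AMC III): CN(III) = 23·92/(10 + 0.13·92) = 2116/(549/25) = 52900/549 ≈ 96.357
Max retention: S = 1000/(52900/549) − 10 = 200/529 in (≈ 0.378 in)
Ia = 0.2·(200/529) = 40/529 in ≈ 0.076 in
P − Ia = 9.480 − 0.076 = 124373/13225 ≈ 9.404 in (> 0, runoff occurs)
Q: (124373/13225)² ÷ (129373/13225) = 15468643129/1710957925 in (≈ 9.041 in)

Q = 15468643129/1710957925 in ≈ 9.041 in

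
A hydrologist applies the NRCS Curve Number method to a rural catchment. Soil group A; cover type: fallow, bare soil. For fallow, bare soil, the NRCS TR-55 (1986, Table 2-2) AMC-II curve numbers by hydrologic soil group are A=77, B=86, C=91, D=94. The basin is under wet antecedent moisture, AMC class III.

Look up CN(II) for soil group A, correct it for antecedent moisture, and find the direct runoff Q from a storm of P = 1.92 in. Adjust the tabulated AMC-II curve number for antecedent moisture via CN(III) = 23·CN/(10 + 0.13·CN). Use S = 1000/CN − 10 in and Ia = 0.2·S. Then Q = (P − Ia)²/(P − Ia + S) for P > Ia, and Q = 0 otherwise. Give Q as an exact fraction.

Q = 638401/685300 in ≈ 0.932 in

NRCS table: fallow, bare soil, soil group A → CN(II) = 77
CN(III) from CN(II)=77: (23·77)/(10 + 0.13·77) = 7700/87 ≈ 88.506
Retention S: 1000/CN − 10 with CN=88.506 → S = 100/77 ≈ 1.299 in
Initial abstraction Ia = S/5 = (100/77)/5 = 20/77 ≈ 0.260 in
Excess rainfall: 1.920 − 0.260 = 1.660 in; P > Ia so Q > 0
Q: (3196/1925)² ÷ (5696/1925) = 638401/685300 in (≈ 0.932 in)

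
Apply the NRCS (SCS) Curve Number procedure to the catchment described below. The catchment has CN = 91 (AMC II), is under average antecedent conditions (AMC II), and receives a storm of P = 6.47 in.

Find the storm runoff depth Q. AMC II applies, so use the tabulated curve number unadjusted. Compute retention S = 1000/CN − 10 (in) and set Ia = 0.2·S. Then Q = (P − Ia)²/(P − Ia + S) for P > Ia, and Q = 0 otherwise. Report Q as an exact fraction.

AMC II — tabulated CN = 91 applies directly.
Max retention: S = 1000/91 − 10 = 90/91 in (≈ 0.989 in)
Initial abstraction Ia = S/5 = (90/91)/5 = 18/91 ≈ 0.198 in
P − Ia = 6.470 − 0.198 = 57077/9100 ≈ 6.272 in (> 0, runoff occurs)
Q = (57077/9100)²/((57077/9100) + 90/91) = (3257783929/82810000)/(66077/9100) = 3257783929/601300700 in ≈ 5.418 in

Q = 3257783929/601300700 in ≈ 5.418 in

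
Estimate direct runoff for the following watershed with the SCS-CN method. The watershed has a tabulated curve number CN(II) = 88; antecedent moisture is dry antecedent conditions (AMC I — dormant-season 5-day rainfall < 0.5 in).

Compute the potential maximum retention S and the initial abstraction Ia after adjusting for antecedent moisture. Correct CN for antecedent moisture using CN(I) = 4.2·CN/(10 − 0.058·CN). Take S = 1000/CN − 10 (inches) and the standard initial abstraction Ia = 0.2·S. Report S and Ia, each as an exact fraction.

S = 250/77 in ≈ 3.247 in; Ia = 50/77 in ≈ 0.649 in

Adjust CN=88 to AMC I: 4.2·88/(10 − 0.058·88) → (1848/5) ÷ (612/125) = 3850/51 ≈ 75.490
Max retention: S = 1000/(3850/51) − 10 = 250/77 in (≈ 3.247 in)
Ia = 0.2S: 0.2·3.247 = 0.649 in (exactly 50/77)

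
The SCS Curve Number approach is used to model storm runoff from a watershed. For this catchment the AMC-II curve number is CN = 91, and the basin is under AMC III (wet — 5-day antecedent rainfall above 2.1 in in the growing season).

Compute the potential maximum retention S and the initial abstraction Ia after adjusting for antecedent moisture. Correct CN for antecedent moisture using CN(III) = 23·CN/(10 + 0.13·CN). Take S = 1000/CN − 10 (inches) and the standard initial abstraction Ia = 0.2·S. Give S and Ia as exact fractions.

Wet (AMC III): CN(III) = 23·91/(10 + 0.13·91) = 2093/(2183/100) = 209300/2183 ≈ 95.877
Retention S: 1000/CN − 10 with CN=95.877 → S = 900/2093 ≈ 0.430 in
Ia = 0.2·(900/2093) = 180/2093 in ≈ 0.086 in

S = 900/2093 in ≈ 0.430 in; Ia = 180/2093 in ≈ 0.086 in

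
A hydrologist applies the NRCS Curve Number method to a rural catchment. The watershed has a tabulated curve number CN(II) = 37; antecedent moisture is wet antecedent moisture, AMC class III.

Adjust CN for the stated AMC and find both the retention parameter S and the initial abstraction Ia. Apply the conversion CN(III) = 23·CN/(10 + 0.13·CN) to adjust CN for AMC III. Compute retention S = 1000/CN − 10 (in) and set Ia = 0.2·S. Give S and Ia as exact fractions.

S = 6300/851 in ≈ 7.403 in; Ia = 1260/851 in ≈ 1.481 in

Adjust CN=37 to AMC III: 23·37/(10 + 0.13·37) → 851 ÷ (1481/100) = 85100/1481 ≈ 57.461
Retention S: 1000/CN − 10 with CN=57.461 → S = 6300/851 ≈ 7.403 in
Ia = 0.2·(6300/851) = 1260/851 in ≈ 1.481 in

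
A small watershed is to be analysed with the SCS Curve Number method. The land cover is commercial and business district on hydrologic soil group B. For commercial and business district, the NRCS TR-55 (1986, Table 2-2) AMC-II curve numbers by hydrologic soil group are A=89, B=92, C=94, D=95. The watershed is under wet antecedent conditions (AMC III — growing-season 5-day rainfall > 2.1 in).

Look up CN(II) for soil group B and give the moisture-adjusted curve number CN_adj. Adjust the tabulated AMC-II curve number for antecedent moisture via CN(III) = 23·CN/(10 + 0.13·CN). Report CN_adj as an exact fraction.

NRCS table: commercial and business district, soil group B → CN(II) = 92
Wet (AMC III): CN(III) = 23·92/(10 + 0.13·92) = 2116/(549/25) = 52900/549 ≈ 96.357

CN_adj = 52900/549 ≈ 96.357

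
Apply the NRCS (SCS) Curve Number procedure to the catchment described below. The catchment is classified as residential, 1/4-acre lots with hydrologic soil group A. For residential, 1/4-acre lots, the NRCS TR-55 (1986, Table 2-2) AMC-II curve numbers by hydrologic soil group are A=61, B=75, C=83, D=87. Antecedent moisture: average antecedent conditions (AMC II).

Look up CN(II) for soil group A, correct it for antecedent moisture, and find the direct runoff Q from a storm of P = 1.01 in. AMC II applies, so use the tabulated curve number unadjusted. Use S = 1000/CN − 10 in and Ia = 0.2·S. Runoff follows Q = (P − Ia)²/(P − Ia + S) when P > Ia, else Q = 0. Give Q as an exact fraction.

Q = 0 in ≈ 0.000 in

NRCS table: residential, 1/4-acre lots, soil group A → CN(II) = 61
Average conditions: CN = 61 (no AMC adjustment).
S = 1000/61 − 10 = 390/61 in ≈ 6.393 in
Initial abstraction Ia = S/5 = (390/61)/5 = 78/61 ≈ 1.279 in
P = 1.010 ≤ Ia = 1.279 in: entire storm abstracted, Q = 0.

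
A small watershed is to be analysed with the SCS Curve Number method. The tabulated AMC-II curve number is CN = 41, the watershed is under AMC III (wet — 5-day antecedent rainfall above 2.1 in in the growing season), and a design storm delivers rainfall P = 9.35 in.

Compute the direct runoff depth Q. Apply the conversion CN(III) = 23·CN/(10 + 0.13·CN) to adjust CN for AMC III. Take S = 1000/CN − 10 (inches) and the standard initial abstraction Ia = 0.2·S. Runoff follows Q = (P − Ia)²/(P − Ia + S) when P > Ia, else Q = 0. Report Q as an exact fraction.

Q = 23329813081/5106175260 in ≈ 4.569 in

CN(III) from CN(II)=41: (23·41)/(10 + 0.13·41) = 94300/1533 ≈ 61.513
Max retention: S = 1000/(94300/1533) − 10 = 5900/943 in (≈ 6.257 in)
Initial abstraction Ia = S/5 = (5900/943)/5 = 1180/943 ≈ 1.251 in
Excess rainfall: 9.350 − 1.251 = 8.099 in; P > Ia so Q > 0
Runoff Q = (P−Ia)²/(P−Ia+S) = (8.099)²/(8.099+6.257) = 23329813081/5106175260 ≈ 4.569 in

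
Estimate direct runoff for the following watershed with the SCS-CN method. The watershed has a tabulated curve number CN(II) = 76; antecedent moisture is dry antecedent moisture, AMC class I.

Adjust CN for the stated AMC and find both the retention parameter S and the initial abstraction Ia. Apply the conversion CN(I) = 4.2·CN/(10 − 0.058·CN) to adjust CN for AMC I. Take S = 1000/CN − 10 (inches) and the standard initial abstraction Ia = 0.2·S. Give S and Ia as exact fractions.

CN(I) from CN(II)=76: (4.2·76)/(10 − 0.058·76) = 13300/233 ≈ 57.082
S = 1000/(13300/233) − 10 = 1000/133 in ≈ 7.519 in
Ia = 0.2S: 0.2·7.519 = 1.504 in (exactly 200/133)

S = 1000/133 in ≈ 7.519 in; Ia = 200/133 in ≈ 1.504 in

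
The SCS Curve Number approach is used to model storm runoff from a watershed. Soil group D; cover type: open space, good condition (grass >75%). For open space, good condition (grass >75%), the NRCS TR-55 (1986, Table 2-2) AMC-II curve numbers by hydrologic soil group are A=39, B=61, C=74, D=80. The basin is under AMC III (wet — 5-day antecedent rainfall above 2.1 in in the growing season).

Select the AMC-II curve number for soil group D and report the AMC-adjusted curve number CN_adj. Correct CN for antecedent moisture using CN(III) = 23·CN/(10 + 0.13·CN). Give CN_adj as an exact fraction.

CN_adj = 4600/51 ≈ 90.196

NRCS table: open space, good condition (grass >75%), soil group D → CN(II) = 80
CN(III) from CN(II)=80: (23·80)/(10 + 0.13·80) = 4600/51 ≈ 90.196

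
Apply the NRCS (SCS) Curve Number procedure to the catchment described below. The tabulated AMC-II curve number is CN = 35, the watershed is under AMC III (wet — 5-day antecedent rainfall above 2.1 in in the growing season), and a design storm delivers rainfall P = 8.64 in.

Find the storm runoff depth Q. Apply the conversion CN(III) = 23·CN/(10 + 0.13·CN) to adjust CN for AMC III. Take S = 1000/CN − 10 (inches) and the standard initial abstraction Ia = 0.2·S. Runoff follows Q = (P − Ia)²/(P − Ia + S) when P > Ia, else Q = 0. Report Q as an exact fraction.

CN(III) from CN(II)=35: (23·35)/(10 + 0.13·35) = 16100/291 ≈ 55.326
Retention S: 1000/CN − 10 with CN=55.326 → S = 1300/161 ≈ 8.075 in
Initial abstraction Ia = S/5 = (1300/161)/5 = 260/161 ≈ 1.615 in
Since P=8.640 > Ia=1.615: effective rainfall P−Ia = 28276/4025 in
Q: (28276/4025)² ÷ (60776/4025) = 99941522/30577925 in (≈ 3.268 in)

Q = 99941522/30577925 in ≈ 3.268 in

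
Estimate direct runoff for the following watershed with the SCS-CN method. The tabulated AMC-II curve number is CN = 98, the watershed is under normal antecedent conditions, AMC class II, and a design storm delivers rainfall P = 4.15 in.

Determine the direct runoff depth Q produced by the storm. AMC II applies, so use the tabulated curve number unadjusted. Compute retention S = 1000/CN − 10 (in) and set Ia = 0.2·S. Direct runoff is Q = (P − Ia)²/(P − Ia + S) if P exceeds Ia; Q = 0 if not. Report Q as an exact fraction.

CN(II) = 98; AMC II needs no correction.
S = 1000/98 − 10 = 10/49 in ≈ 0.204 in
Ia = 0.2S: 0.2·0.204 = 0.041 in (exactly 2/49)
Excess rainfall: 4.150 − 0.041 = 4.109 in; P > Ia so Q > 0
Q: (4027/980)² ÷ (4227/980) = 16216729/4142460 in (≈ 3.915 in)

Q = 16216729/4142460 in ≈ 3.915 in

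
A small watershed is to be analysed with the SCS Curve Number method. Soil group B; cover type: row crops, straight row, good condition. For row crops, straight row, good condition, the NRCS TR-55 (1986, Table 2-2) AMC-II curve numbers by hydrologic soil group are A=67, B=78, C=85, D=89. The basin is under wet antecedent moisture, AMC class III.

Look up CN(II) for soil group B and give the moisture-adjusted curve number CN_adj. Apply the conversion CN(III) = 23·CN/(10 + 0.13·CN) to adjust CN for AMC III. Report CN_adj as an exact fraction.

NRCS table: row crops, straight row, good condition, soil group B → CN(II) = 78
Adjust CN=78 to AMC III: 23·78/(10 + 0.13·78) → 1794 ÷ (1007/50) = 89700/1007 ≈ 89.076

CN_adj = 89700/1007 ≈ 89.076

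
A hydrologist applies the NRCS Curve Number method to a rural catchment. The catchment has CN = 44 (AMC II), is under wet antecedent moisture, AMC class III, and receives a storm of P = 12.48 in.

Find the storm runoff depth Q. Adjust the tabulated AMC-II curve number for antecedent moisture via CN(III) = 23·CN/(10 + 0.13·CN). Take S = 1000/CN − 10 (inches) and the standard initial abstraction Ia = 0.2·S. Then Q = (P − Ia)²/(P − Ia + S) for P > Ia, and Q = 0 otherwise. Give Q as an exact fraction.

Q = 646848512/84546275 in ≈ 7.651 in

Adjust CN=44 to AMC III: 23·44/(10 + 0.13·44) → 1012 ÷ (393/25) = 25300/393 ≈ 64.377
Max retention: S = 1000/(25300/393) − 10 = 1400/253 in (≈ 5.534 in)
Ia = 0.2S: 0.2·5.534 = 1.107 in (exactly 280/253)
Since P=12.480 > Ia=1.107: effective rainfall P−Ia = 71936/6325 in
Q = (71936/6325)²/((71936/6325) + 1400/253) = (5174788096/40005625)/(106936/6325) = 646848512/84546275 in ≈ 7.651 in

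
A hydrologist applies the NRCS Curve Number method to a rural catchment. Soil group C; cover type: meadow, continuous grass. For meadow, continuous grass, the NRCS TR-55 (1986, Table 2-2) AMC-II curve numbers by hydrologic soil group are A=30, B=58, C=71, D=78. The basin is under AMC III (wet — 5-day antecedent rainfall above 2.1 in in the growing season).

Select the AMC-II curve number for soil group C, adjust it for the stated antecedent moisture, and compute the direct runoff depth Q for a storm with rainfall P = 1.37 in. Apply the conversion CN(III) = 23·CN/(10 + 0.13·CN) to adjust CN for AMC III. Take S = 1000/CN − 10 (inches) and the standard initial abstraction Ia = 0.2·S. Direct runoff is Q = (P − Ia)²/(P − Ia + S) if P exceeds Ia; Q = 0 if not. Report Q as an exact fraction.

NRCS table: meadow, continuous grass, soil group C → CN(II) = 71
Adjust CN=71 to AMC III: 23·71/(10 + 0.13·71) → 1633 ÷ (1923/100) = 163300/1923 ≈ 84.919
S = 1000/(163300/1923) − 10 = 2900/1633 in ≈ 1.776 in
Ia = 0.2S: 0.2·1.776 = 0.355 in (exactly 580/1633)
Excess rainfall: 1.370 − 0.355 = 1.015 in; P > Ia so Q > 0
Q = (165721/163300)²/((165721/163300) + 2900/1633) = (27463449841/26666890000)/(455721/163300) = 27463449841/74419239300 in ≈ 0.369 in

Q = 27463449841/74419239300 in ≈ 0.369 in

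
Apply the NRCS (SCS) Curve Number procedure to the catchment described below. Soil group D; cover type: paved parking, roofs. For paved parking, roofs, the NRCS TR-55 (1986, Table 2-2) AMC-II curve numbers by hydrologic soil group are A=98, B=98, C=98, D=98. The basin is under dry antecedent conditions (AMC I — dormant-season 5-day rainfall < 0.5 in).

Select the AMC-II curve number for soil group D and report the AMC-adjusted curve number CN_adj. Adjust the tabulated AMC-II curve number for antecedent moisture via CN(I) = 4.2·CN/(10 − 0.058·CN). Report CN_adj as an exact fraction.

NRCS table: paved parking, roofs, soil group D → CN(II) = 98
Dry (AMC I): CN(I) = 4.2·98/(10 − 0.058·98) = (2058/5)/(1079/250) = 102900/1079 ≈ 95.366

CN_adj = 102900/1079 ≈ 95.366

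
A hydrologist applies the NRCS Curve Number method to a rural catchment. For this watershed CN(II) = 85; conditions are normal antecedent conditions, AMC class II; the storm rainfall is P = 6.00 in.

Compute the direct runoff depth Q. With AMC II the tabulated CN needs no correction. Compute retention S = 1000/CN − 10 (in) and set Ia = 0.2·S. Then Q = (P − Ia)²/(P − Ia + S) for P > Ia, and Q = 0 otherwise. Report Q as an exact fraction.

Q = 512/119 in ≈ 4.303 in

Average conditions: CN = 85 (no AMC adjustment).
S = 1000/85 − 10 = 30/17 in ≈ 1.765 in
Initial abstraction Ia = S/5 = (30/17)/5 = 6/17 ≈ 0.353 in
P − Ia = 6.000 − 0.353 = 96/17 ≈ 5.647 in (> 0, runoff occurs)
Q = (96/17)²/((96/17) + 30/17) = (9216/289)/(126/17) = 512/119 in ≈ 4.303 in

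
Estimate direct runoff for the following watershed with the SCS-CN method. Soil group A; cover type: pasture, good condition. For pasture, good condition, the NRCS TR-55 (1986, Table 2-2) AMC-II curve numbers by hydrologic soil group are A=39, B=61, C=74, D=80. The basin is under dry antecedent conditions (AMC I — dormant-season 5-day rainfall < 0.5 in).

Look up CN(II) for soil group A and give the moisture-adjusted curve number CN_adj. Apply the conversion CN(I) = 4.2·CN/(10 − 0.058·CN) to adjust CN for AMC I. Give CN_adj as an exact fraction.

CN_adj = 81900/3869 ≈ 21.168

NRCS table: pasture, good condition, soil group A → CN(II) = 39
Adjust CN=39 to AMC I: 4.2·39/(10 − 0.058·39) → (819/5) ÷ (3869/500) = 81900/3869 ≈ 21.168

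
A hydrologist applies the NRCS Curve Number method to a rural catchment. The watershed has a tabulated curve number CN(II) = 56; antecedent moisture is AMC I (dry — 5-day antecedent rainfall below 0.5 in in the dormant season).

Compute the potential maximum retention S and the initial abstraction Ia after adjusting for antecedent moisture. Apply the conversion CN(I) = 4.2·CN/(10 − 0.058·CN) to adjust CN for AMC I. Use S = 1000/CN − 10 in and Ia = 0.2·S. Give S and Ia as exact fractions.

Dry (AMC I): CN(I) = 4.2·56/(10 − 0.058·56) = (1176/5)/(844/125) = 7350/211 ≈ 34.834
S = 1000/(7350/211) − 10 = 2750/147 in ≈ 18.707 in
Ia = 0.2S: 0.2·18.707 = 3.741 in (exactly 550/147)

S = 2750/147 in ≈ 18.707 in; Ia = 550/147 in ≈ 3.741 in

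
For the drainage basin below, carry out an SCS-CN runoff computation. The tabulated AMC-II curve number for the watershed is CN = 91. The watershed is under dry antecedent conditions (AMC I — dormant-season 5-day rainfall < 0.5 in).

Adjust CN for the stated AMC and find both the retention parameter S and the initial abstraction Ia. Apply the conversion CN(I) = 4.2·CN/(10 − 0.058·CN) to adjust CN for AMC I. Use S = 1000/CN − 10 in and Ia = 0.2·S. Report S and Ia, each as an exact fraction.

S = 1500/637 in ≈ 2.355 in; Ia = 300/637 in ≈ 0.471 in

Dry (AMC I): CN(I) = 4.2·91/(10 − 0.058·91) = (1911/5)/(2361/500) = 63700/787 ≈ 80.940
Retention S: 1000/CN − 10 with CN=80.940 → S = 1500/637 ≈ 2.355 in
Ia = 0.2S: 0.2·2.355 = 0.471 in (exactly 300/637)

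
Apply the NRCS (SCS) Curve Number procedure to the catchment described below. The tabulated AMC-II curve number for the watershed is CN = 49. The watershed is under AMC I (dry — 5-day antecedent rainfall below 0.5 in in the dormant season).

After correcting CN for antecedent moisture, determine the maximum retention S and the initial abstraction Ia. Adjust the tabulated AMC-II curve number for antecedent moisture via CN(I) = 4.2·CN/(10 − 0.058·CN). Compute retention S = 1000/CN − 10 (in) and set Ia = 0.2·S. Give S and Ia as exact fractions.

S = 8500/343 in ≈ 24.781 in; Ia = 1700/343 in ≈ 4.956 in

Adjust CN=49 to AMC I: 4.2·49/(10 − 0.058·49) → (1029/5) ÷ (3579/500) = 34300/1193 ≈ 28.751
S = 1000/(34300/1193) − 10 = 8500/343 in ≈ 24.781 in
Ia = 0.2S: 0.2·24.781 = 4.956 in (exactly 1700/343)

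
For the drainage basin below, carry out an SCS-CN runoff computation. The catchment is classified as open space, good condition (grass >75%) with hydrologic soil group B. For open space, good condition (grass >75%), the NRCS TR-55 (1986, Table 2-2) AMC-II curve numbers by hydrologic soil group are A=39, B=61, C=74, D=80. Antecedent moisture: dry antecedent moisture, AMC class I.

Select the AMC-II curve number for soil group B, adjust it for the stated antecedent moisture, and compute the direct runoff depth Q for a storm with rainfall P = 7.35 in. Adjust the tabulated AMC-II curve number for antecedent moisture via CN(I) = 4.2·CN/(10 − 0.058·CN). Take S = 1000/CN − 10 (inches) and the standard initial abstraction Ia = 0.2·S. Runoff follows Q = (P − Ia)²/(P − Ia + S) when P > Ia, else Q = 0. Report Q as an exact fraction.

Q = 1351959361/1424207260 in ≈ 0.949 in

NRCS table: open space, good condition (grass >75%), soil group B → CN(II) = 61
CN(I) from CN(II)=61: (4.2·61)/(10 − 0.058·61) = 42700/1077 ≈ 39.647
Max retention: S = 1000/(42700/1077) − 10 = 6500/427 in (≈ 15.222 in)
Initial abstraction Ia = S/5 = (6500/427)/5 = 1300/427 ≈ 3.044 in
P − Ia = 7.350 − 3.044 = 36769/8540 ≈ 4.306 in (> 0, runoff occurs)
Q: (36769/8540)² ÷ (166769/8540) = 1351959361/1424207260 in (≈ 0.949 in)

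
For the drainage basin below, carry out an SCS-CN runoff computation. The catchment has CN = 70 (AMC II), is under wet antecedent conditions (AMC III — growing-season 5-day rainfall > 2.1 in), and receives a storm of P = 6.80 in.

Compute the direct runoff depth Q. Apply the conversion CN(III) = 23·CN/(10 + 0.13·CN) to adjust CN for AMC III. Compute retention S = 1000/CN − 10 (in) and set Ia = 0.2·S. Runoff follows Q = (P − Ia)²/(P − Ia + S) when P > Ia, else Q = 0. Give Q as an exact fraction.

Q = 13385138/2686285 in ≈ 4.983 in

Wet (AMC III): CN(III) = 23·70/(10 + 0.13·70) = 1610/(191/10) = 16100/191 ≈ 84.293
S = 1000/(16100/191) − 10 = 300/161 in ≈ 1.863 in
Ia = 0.2S: 0.2·1.863 = 0.373 in (exactly 60/161)
Excess rainfall: 6.800 − 0.373 = 6.427 in; P > Ia so Q > 0
Q = (5174/805)²/((5174/805) + 300/161) = (26770276/648025)/(6674/805) = 13385138/2686285 in ≈ 4.983 in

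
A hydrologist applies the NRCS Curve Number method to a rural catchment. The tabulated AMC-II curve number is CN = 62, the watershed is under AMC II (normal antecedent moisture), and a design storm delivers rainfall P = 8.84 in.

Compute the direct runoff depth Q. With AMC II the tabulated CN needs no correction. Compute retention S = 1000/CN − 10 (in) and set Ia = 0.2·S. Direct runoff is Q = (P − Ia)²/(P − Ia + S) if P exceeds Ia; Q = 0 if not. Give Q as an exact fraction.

AMC II — tabulated CN = 62 applies directly.
Max retention: S = 1000/62 − 10 = 190/31 in (≈ 6.129 in)
Initial abstraction Ia = S/5 = (190/31)/5 = 38/31 ≈ 1.226 in
Excess rainfall: 8.840 − 1.226 = 7.614 in; P > Ia so Q > 0
Runoff Q = (P−Ia)²/(P−Ia+S) = (7.614)²/(7.614+6.129) = 34821801/8254525 ≈ 4.219 in

Q = 34821801/8254525 in ≈ 4.219 in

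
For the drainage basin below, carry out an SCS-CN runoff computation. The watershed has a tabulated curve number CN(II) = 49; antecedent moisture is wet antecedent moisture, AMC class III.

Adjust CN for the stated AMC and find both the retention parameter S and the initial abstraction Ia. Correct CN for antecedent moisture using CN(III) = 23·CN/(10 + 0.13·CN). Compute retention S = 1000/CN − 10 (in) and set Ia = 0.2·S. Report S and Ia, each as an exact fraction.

CN(III) from CN(II)=49: (23·49)/(10 + 0.13·49) = 112700/1637 ≈ 68.845
Retention S: 1000/CN − 10 with CN=68.845 → S = 5100/1127 ≈ 4.525 in
Initial abstraction Ia = S/5 = (5100/1127)/5 = 1020/1127 ≈ 0.905 in

S = 5100/1127 in ≈ 4.525 in; Ia = 1020/1127 in ≈ 0.905 in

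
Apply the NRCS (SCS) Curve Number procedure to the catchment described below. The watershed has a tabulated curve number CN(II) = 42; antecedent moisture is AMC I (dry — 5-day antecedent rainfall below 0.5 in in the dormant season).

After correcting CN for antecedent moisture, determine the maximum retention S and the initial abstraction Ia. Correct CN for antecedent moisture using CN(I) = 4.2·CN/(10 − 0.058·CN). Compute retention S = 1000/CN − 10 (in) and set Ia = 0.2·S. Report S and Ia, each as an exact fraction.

S = 14500/441 in ≈ 32.880 in; Ia = 2900/441 in ≈ 6.576 in

Adjust CN=42 to AMC I: 4.2·42/(10 − 0.058·42) → (882/5) ÷ (1891/250) = 44100/1891 ≈ 23.321
S = 1000/(44100/1891) − 10 = 14500/441 in ≈ 32.880 in
Initial abstraction Ia = S/5 = (14500/441)/5 = 2900/441 ≈ 6.576 in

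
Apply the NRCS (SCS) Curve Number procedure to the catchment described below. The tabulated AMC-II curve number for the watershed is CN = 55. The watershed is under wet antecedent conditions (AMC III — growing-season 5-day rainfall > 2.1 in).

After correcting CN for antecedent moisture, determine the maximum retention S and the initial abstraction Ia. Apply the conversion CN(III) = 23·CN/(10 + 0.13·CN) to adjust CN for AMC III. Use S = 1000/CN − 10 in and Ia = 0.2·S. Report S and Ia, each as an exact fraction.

S = 900/253 in ≈ 3.557 in; Ia = 180/253 in ≈ 0.711 in

Wet (AMC III): CN(III) = 23·55/(10 + 0.13·55) = 1265/(343/20) = 25300/343 ≈ 73.761
S = 1000/(25300/343) − 10 = 900/253 in ≈ 3.557 in
Initial abstraction Ia = S/5 = (900/253)/5 = 180/253 ≈ 0.711 in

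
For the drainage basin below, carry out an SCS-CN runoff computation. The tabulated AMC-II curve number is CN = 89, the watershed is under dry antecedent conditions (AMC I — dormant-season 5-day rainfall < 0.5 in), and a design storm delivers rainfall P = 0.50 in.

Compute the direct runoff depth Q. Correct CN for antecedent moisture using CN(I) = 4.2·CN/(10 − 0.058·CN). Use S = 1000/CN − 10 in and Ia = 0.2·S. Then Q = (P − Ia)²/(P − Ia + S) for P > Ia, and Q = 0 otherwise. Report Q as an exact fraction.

Q = 0 in ≈ 0.000 in

Adjust CN=89 to AMC I: 4.2·89/(10 − 0.058·89) → (1869/5) ÷ (2419/500) = 186900/2419 ≈ 77.263
Retention S: 1000/CN − 10 with CN=77.263 → S = 5500/1869 ≈ 2.943 in
Ia = 0.2S: 0.2·2.943 = 0.589 in (exactly 1100/1869)
P = 0.500 ≤ Ia = 0.589 in: entire storm abstracted, Q = 0.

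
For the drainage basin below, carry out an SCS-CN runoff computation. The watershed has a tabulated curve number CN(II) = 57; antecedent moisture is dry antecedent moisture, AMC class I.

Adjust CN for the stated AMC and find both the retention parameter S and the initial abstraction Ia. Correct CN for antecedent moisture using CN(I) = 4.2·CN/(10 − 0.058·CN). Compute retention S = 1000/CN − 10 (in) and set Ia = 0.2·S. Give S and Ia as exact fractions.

S = 21500/1197 in ≈ 17.962 in; Ia = 4300/1197 in ≈ 3.592 in

Adjust CN=57 to AMC I: 4.2·57/(10 − 0.058·57) → (1197/5) ÷ (3347/500) = 119700/3347 ≈ 35.763
S = 1000/(119700/3347) − 10 = 21500/1197 in ≈ 17.962 in
Ia = 0.2S: 0.2·17.962 = 3.592 in (exactly 4300/1197)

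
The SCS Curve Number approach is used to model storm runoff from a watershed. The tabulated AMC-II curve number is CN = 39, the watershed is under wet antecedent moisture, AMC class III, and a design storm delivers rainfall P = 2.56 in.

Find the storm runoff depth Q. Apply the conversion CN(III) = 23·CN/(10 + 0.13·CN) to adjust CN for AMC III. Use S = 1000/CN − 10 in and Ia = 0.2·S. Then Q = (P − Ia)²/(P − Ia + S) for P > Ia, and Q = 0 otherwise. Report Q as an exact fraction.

CN(III) from CN(II)=39: (23·39)/(10 + 0.13·39) = 89700/1507 ≈ 59.522
Retention S: 1000/CN − 10 with CN=59.522 → S = 6100/897 ≈ 6.800 in
Ia = 0.2S: 0.2·6.800 = 1.360 in (exactly 1220/897)
Since P=2.560 > Ia=1.360: effective rainfall P−Ia = 26908/22425 in
Q: (26908/22425)² ÷ (179408/22425) = 45252529/251451525 in (≈ 0.180 in)

Q = 45252529/251451525 in ≈ 0.180 in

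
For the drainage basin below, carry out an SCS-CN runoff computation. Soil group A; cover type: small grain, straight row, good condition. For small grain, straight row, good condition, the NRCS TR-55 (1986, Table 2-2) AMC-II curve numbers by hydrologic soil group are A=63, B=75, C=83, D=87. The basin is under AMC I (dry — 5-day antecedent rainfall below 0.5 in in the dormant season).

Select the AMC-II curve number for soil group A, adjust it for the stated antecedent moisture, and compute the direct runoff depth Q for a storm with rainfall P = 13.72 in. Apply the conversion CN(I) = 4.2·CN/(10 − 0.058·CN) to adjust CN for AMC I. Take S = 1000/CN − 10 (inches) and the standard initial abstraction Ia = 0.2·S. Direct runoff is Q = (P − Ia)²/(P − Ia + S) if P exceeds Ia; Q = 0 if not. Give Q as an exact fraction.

NRCS table: small grain, straight row, good condition, soil group A → CN(II) = 63
CN(I) from CN(II)=63: (4.2·63)/(10 − 0.058·63) = 132300/3173 ≈ 41.696
S = 1000/(132300/3173) − 10 = 18500/1323 in ≈ 13.983 in
Ia = 0.2·(18500/1323) = 3700/1323 in ≈ 2.797 in
Since P=13.720 > Ia=2.797: effective rainfall P−Ia = 361289/33075 in
Runoff Q = (P−Ia)²/(P−Ia+S) = (10.923)²/(10.923+13.983) = 130529741521/27246821175 ≈ 4.791 in

Q = 130529741521/27246821175 in ≈ 4.791 in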